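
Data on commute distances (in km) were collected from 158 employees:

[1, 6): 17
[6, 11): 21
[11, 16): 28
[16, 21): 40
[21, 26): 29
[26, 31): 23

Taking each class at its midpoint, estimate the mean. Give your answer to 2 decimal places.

Midpoints: 3.5, 8.5, 13.5, 18.5, 23.5, 28.5
Σfm = 17×3.5 + 21×8.5 + 28×13.5 + 40×18.5 + 29×23.5 + 23×28.5 = 2693
n = Σf = 158
Mean = 2693 / 158 = 17.0443

17.04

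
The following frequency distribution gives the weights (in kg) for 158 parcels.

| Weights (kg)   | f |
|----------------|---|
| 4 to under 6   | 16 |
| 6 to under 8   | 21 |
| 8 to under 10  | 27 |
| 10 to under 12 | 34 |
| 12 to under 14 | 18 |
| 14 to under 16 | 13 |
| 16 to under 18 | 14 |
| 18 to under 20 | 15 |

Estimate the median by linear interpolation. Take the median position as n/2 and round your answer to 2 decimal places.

Cumulative frequencies: 16, 37, 64, 98, 116, 129, 143, 158
n = 158; position = n/2 = 79.
This falls in the class 10 to under 12: L = 10, F = 64, f = 34, h = 2.
Median ≈ 10 + ((79 − 64) / 34) × 2 = 10.8824

10.88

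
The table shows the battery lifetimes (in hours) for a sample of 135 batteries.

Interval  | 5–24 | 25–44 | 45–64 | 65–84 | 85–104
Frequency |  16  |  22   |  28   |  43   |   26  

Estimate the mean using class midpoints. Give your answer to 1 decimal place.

Midpoints: 14.5, 34.5, 54.5, 74.5, 94.5
Σfm = 16×14.5 + 22×34.5 + 28×54.5 + 43×74.5 + 26×94.5 = 8177.5
n = Σf = 135
Mean = 8177.5 / 135 = 60.5741

60.6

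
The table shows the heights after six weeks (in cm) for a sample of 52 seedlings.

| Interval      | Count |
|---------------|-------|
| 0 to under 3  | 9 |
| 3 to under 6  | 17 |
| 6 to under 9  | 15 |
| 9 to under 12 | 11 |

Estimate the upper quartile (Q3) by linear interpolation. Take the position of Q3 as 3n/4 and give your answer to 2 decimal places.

Cumulative frequencies: 9, 26, 41, 52
n = 52; position = 3n/4 = 39.
This falls in the class 6 to under 9: L = 6, F = 26, f = 15, h = 3.
Upper quartile ≈ 6 + ((39 − 26) / 15) × 3 = 8.6000

8.60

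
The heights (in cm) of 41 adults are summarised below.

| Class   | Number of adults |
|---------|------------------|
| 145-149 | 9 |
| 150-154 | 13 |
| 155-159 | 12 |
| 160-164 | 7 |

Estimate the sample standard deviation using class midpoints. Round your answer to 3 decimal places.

5.120

Midpoints: 147, 152, 157, 162
n = 41, Σfm = 6317, mean = 154.0732
Σfm² = 974329
Σf(m − x̄)² = Σfm² − (Σfm)²/n = 974329 − 6317²/41 = 1048.7805
Sample variance = 1048.7805 / 40 = 26.2195
Standard deviation = √26.2195 = 5.1205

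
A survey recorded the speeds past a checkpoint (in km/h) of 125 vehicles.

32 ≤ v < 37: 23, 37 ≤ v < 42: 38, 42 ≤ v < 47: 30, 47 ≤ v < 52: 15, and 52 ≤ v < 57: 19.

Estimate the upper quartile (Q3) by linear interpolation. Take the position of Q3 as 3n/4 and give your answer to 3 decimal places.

47.917

Cumulative frequencies: 23, 61, 91, 106, 125
n = 125; position = 3n/4 = 93.75.
This falls in the class 47 ≤ v < 52: L = 47, F = 91, f = 15, h = 5.
Upper quartile ≈ 47 + ((93.75 − 91) / 15) × 5 = 47.9167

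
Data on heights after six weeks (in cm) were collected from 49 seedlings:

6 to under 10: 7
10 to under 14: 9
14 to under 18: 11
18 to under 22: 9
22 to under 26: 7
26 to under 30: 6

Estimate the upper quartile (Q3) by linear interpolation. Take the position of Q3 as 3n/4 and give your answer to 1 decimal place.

Cumulative frequencies: 7, 16, 27, 36, 43, 49
n = 49; position = 3n/4 = 36.75.
This falls in the class 22 to under 26: L = 22, F = 36, f = 7, h = 4.
Upper quartile ≈ 22 + ((36.75 − 36) / 7) × 4 = 22.4286

22.4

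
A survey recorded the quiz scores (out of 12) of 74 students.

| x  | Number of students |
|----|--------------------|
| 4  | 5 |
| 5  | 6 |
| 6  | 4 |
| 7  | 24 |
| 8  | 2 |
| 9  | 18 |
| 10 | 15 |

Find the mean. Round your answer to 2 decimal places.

Values: 4, 5, 6, 7, 8, 9, 10
Σfx = 5×4 + 6×5 + 4×6 + 24×7 + 2×8 + 18×9 + 15×10 = 570
n = Σf = 74
Mean = 570 / 74 = 7.7027

7.70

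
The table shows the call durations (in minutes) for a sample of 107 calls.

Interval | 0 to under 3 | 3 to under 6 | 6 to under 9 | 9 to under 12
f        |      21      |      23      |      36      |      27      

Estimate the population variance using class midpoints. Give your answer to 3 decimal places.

Midpoints: 1.5, 4.5, 7.5, 10.5
n = 107, Σfm = 688.5, mean = 6.4346
Σfm² = 5514.75
Σf(m − x̄)² = Σfm² − (Σfm)²/n = 5514.75 − 688.5²/107 = 1084.5421
Population variance = 1084.5421 / 107 = 10.1359

10.136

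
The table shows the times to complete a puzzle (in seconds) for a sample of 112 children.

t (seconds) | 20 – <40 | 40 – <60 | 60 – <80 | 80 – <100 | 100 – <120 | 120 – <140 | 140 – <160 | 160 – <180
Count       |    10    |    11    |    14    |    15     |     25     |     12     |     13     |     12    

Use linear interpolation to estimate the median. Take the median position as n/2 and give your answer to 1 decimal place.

104.8

Cumulative frequencies: 10, 21, 35, 50, 75, 87, 100, 112
n = 112; position = n/2 = 56.
This falls in the class 100 – <120: L = 100, F = 50, f = 25, h = 20.
Median ≈ 100 + ((56 − 50) / 25) × 20 = 104.8000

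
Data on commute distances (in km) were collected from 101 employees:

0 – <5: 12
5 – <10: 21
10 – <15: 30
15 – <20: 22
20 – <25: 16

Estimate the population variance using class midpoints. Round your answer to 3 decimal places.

Midpoints: 2.5, 7.5, 12.5, 17.5, 22.5
n = 101, Σfm = 1307.5, mean = 12.9455
Σfm² = 20781.25
Σf(m − x̄)² = Σfm² − (Σfm)²/n = 20781.25 − 1307.5²/101 = 3854.9505
Population variance = 3854.9505 / 101 = 38.1678

38.168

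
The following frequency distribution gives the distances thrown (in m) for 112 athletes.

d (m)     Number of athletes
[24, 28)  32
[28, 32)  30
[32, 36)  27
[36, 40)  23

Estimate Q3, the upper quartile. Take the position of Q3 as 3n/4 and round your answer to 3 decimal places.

35.259

Cumulative frequencies: 32, 62, 89, 112
n = 112; position = 3n/4 = 84.
This falls in the class [32, 36): L = 32, F = 62, f = 27, h = 4.
Upper quartile ≈ 32 + ((84 − 62) / 27) × 4 = 35.2593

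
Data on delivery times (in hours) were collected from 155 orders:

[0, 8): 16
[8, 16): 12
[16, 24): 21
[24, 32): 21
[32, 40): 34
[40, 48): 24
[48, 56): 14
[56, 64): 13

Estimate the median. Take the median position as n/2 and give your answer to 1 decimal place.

Cumulative frequencies: 16, 28, 49, 70, 104, 128, 142, 155
n = 155; position = n/2 = 77.5.
This falls in the class [32, 40): L = 32, F = 70, f = 34, h = 8.
Median ≈ 32 + ((77.5 − 70) / 34) × 8 = 33.7647

33.8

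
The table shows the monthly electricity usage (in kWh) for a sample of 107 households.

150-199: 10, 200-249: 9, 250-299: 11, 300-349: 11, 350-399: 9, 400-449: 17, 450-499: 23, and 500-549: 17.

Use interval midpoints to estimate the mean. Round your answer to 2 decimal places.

Midpoints: 174.5, 224.5, 274.5, 324.5, 374.5, 424.5, 474.5, 524.5
Σfm = 10×174.5 + 9×224.5 + 11×274.5 + 11×324.5 + 9×374.5 + 17×424.5 + 23×474.5 + 17×524.5 = 40771.5
n = Σf = 107
Mean = 40771.5 / 107 = 381.0421

381.04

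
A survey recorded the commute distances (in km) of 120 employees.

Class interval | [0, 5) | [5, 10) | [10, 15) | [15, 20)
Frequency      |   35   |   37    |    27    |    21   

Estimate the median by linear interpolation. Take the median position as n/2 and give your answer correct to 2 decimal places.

Cumulative frequencies: 35, 72, 99, 120
n = 120; position = n/2 = 60.
This falls in the class [5, 10): L = 5, F = 35, f = 37, h = 5.
Median ≈ 5 + ((60 − 35) / 37) × 5 = 8.3784

8.38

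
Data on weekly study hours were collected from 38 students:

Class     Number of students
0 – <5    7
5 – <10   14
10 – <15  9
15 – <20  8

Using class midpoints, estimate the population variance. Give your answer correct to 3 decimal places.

Midpoints: 2.5, 7.5, 12.5, 17.5
n = 38, Σfm = 375, mean = 9.8684
Σfm² = 4687.5
Σf(m − x̄)² = Σfm² − (Σfm)²/n = 4687.5 − 375²/38 = 986.8421
Population variance = 986.8421 / 38 = 25.9695

25.970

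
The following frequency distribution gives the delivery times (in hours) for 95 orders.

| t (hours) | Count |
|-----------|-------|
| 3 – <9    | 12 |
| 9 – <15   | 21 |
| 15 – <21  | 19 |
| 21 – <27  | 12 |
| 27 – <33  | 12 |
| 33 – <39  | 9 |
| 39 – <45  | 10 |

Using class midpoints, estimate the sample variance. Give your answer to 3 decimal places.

128.141

Midpoints: 6, 12, 18, 24, 30, 36, 42
n = 95, Σfm = 2058, mean = 21.6632
Σfm² = 56628
Σf(m − x̄)² = Σfm² − (Σfm)²/n = 56628 − 2058²/95 = 12045.2211
Sample variance = 12045.2211 / 94 = 128.1406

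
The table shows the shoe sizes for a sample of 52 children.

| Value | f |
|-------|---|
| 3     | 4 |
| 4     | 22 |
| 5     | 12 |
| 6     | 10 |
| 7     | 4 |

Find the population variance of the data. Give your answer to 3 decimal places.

Values: 3, 4, 5, 6, 7
n = 52, Σfx = 248, mean = 4.7692
Σfx² = 1244
Σf(x − x̄)² = Σfx² − (Σfx)²/n = 1244 − 248²/52 = 61.2308
Population variance = 61.2308 / 52 = 1.1775

1.178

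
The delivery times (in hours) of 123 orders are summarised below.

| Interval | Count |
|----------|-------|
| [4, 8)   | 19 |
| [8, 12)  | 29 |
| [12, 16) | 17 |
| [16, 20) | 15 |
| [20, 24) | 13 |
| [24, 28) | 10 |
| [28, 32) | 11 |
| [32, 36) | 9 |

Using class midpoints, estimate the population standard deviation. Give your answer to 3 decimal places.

Midpoints: 6, 10, 14, 18, 22, 26, 30, 34
n = 123, Σfm = 2094, mean = 17.0244
Σfm² = 45132
Σf(m − x̄)² = Σfm² − (Σfm)²/n = 45132 − 2094²/123 = 9482.9268
Population variance = 9482.9268 / 123 = 77.0970
Standard deviation = √77.0970 = 8.7805

8.780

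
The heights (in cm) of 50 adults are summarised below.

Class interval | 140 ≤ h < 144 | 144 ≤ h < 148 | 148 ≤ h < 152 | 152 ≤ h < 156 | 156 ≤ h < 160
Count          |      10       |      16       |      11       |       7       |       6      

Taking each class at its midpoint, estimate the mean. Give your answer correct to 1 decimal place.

148.6

Midpoints: 142, 146, 150, 154, 158
Σfm = 10×142 + 16×146 + 11×150 + 7×154 + 6×158 = 7432
n = Σf = 50
Mean = 7432 / 50 = 148.6400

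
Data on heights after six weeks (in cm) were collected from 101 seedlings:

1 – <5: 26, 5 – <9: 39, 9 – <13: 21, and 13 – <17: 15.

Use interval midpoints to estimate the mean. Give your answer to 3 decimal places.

7.990

Midpoints: 3, 7, 11, 15
Σfm = 26×3 + 39×7 + 21×11 + 15×15 = 807
n = Σf = 101
Mean = 807 / 101 = 7.9901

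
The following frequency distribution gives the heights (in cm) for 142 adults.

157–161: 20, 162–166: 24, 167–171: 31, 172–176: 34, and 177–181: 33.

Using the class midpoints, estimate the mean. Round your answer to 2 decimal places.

170.27

Midpoints: 159, 164, 169, 174, 179
Σfm = 20×159 + 24×164 + 31×169 + 34×174 + 33×179 = 24178
n = Σf = 142
Mean = 24178 / 142 = 170.2676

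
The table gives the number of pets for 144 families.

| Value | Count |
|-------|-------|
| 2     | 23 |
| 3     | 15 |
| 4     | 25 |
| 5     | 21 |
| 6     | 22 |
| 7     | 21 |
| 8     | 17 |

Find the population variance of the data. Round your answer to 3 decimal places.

Values: 2, 3, 4, 5, 6, 7, 8
n = 144, Σfx = 711, mean = 4.9375
Σfx² = 4061
Σf(x − x̄)² = Σfx² − (Σfx)²/n = 4061 − 711²/144 = 550.4375
Population variance = 550.4375 / 144 = 3.8225

3.822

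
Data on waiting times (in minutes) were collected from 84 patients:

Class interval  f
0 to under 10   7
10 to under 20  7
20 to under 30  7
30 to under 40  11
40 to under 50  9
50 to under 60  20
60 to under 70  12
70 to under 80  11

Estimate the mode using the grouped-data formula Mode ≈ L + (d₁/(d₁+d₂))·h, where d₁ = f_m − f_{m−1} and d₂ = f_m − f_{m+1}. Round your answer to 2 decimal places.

55.79

Modal class: 50 to under 60 (highest frequency 20).
d₁ = 20 − 9 = 11, d₂ = 20 − 12 = 8
Mode ≈ 50 + (11/(11+8)) × 10 = 50 + 5.7895 = 55.7895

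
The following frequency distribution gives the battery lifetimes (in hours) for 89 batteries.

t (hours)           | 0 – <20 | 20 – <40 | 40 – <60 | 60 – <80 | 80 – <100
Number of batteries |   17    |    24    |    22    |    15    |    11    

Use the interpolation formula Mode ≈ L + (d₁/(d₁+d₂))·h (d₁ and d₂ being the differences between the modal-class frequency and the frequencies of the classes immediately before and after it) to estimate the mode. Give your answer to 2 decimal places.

Modal class: 20 – <40 (highest frequency 24).
d₁ = 24 − 17 = 7, d₂ = 24 − 22 = 2
Mode ≈ 20 + (7/(7+2)) × 20 = 20 + 15.5556 = 35.5556

35.56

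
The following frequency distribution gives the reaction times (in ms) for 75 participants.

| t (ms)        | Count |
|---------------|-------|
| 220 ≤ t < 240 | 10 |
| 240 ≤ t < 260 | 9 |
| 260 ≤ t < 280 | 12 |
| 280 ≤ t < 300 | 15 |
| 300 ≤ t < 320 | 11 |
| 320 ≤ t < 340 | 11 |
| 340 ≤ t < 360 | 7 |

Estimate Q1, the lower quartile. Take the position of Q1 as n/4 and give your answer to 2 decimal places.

259.44

Cumulative frequencies: 10, 19, 31, 46, 57, 68, 75
n = 75; position = n/4 = 18.75.
This falls in the class 240 ≤ t < 260: L = 240, F = 10, f = 9, h = 20.
Lower quartile ≈ 240 + ((18.75 − 10) / 9) × 20 = 259.4444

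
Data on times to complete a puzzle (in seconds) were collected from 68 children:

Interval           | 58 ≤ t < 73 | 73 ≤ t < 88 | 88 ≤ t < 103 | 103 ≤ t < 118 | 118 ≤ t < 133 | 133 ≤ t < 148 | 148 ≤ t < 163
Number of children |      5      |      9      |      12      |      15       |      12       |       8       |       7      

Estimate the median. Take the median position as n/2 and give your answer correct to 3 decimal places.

Cumulative frequencies: 5, 14, 26, 41, 53, 61, 68
n = 68; position = n/2 = 34.
This falls in the class 103 ≤ t < 118: L = 103, F = 26, f = 15, h = 15.
Median ≈ 103 + ((34 − 26) / 15) × 15 = 111.0000

111.000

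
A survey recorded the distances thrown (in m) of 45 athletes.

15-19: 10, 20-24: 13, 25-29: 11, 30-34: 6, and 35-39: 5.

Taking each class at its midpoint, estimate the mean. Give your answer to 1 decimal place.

Midpoints: 17, 22, 27, 32, 37
Σfm = 10×17 + 13×22 + 11×27 + 6×32 + 5×37 = 1130
n = Σf = 45
Mean = 1130 / 45 = 25.1111

25.1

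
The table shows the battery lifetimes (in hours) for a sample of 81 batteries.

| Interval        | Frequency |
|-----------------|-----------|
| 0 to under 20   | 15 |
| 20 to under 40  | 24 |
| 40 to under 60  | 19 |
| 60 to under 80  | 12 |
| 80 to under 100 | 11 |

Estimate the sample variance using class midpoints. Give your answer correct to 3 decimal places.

675.309

Midpoints: 10, 30, 50, 70, 90
n = 81, Σfm = 3650, mean = 45.0617
Σfm² = 218500
Σf(m − x̄)² = Σfm² − (Σfm)²/n = 218500 − 3650²/81 = 54024.6914
Sample variance = 54024.6914 / 80 = 675.3086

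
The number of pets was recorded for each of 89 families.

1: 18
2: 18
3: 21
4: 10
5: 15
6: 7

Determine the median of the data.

Cumulative frequencies: 18, 36, 57, 67, 82, 89
n = 89, so the median is the value in position (n+1)/2 = 45.
Position 45 falls at value 3.

3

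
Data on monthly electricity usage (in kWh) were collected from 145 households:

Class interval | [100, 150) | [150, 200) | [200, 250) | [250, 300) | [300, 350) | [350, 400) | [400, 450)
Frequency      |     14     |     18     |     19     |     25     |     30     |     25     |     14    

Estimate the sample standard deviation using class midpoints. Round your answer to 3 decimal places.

90.205

Midpoints: 125, 175, 225, 275, 325, 375, 425
n = 145, Σfm = 41125, mean = 283.6207
Σfm² = 12835625
Σf(m − x̄)² = Σfm² − (Σfm)²/n = 12835625 − 41125²/145 = 1171724.1379
Sample variance = 1171724.1379 / 144 = 8136.9732
Standard deviation = √8136.9732 = 90.2052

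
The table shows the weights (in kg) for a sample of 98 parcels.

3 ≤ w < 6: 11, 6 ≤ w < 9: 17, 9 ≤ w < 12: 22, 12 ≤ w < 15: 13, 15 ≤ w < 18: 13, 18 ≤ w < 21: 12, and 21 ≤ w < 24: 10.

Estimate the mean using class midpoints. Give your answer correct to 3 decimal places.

12.827

Midpoints: 4.5, 7.5, 10.5, 13.5, 16.5, 19.5, 22.5
Σfm = 11×4.5 + 17×7.5 + 22×10.5 + 13×13.5 + 13×16.5 + 12×19.5 + 10×22.5 = 1257
n = Σf = 98
Mean = 1257 / 98 = 12.8265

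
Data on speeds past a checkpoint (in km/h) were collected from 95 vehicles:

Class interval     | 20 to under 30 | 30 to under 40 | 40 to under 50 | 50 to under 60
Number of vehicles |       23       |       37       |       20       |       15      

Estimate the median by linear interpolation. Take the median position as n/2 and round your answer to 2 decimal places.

36.62

Cumulative frequencies: 23, 60, 80, 95
n = 95; position = n/2 = 47.5.
This falls in the class 30 to under 40: L = 30, F = 23, f = 37, h = 10.
Median ≈ 30 + ((47.5 − 23) / 37) × 10 = 36.6216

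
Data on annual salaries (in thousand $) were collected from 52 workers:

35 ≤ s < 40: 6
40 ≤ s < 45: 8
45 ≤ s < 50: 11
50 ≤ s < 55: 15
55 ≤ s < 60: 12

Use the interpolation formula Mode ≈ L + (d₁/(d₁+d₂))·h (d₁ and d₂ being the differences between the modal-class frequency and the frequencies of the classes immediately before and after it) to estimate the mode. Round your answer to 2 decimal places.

52.86

Modal class: 50 ≤ s < 55 (highest frequency 15).
d₁ = 15 − 11 = 4, d₂ = 15 − 12 = 3
Mode ≈ 50 + (4/(4+3)) × 5 = 50 + 2.8571 = 52.8571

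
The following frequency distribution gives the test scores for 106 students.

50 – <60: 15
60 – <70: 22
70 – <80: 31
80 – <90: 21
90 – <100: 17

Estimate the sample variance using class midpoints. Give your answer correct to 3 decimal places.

Midpoints: 55, 65, 75, 85, 95
n = 106, Σfm = 7980, mean = 75.2830
Σfm² = 617850
Σf(m − x̄)² = Σfm² − (Σfm)²/n = 617850 − 7980²/106 = 17091.5094
Sample variance = 17091.5094 / 105 = 162.7763

162.776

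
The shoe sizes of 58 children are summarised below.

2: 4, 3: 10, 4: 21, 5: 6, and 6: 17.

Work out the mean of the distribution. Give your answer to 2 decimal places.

Values: 2, 3, 4, 5, 6
Σfx = 4×2 + 10×3 + 21×4 + 6×5 + 17×6 = 254
n = Σf = 58
Mean = 254 / 58 = 4.3793

4.38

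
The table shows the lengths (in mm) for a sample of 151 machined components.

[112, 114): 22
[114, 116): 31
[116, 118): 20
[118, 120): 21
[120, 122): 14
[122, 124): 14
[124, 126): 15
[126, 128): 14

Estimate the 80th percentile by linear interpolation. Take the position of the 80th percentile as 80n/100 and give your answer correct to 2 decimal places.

123.83

Cumulative frequencies: 22, 53, 73, 94, 108, 122, 137, 151
n = 151; position = 80n/100 = 120.8.
This falls in the class [122, 124): L = 122, F = 108, f = 14, h = 2.
80th percentile ≈ 122 + ((120.8 − 108) / 14) × 2 = 123.8286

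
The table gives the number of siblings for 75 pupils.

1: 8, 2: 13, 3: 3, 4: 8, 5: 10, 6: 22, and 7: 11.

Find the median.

5

Cumulative frequencies: 8, 21, 24, 32, 42, 64, 75
n = 75, so the median is the value in position (n+1)/2 = 38.
Position 38 falls at value 5.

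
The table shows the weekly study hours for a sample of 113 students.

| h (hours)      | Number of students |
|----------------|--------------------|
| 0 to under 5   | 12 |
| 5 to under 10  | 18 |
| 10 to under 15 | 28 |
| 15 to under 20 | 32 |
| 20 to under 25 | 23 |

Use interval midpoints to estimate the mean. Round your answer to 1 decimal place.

Midpoints: 2.5, 7.5, 12.5, 17.5, 22.5
Σfm = 12×2.5 + 18×7.5 + 28×12.5 + 32×17.5 + 23×22.5 = 1592.5
n = Σf = 113
Mean = 1592.5 / 113 = 14.0929

14.1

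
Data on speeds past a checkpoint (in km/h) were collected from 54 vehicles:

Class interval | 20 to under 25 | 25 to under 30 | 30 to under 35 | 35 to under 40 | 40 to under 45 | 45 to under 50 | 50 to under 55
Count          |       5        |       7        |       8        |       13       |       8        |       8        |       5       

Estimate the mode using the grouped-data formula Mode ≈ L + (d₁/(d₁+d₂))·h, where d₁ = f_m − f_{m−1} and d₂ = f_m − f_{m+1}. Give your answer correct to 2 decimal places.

Modal class: 35 to under 40 (highest frequency 13).
d₁ = 13 − 8 = 5, d₂ = 13 − 8 = 5
Mode ≈ 35 + (5/(5+5)) × 5 = 35 + 2.5000 = 37.5000

37.50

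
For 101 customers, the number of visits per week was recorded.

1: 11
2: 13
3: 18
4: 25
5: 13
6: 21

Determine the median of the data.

Cumulative frequencies: 11, 24, 42, 67, 80, 101
n = 101, so the median is the value in position (n+1)/2 = 51.
Position 51 falls at value 4.

4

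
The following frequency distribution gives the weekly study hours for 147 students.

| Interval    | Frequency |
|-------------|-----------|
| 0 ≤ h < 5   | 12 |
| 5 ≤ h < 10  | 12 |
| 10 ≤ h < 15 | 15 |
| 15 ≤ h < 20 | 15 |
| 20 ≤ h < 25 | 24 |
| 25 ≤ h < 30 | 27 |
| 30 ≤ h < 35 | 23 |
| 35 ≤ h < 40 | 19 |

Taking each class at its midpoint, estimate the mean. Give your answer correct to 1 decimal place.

Midpoints: 2.5, 7.5, 12.5, 17.5, 22.5, 27.5, 32.5, 37.5
Σfm = 12×2.5 + 12×7.5 + 15×12.5 + 15×17.5 + 24×22.5 + 27×27.5 + 23×32.5 + 19×37.5 = 3312.5
n = Σf = 147
Mean = 3312.5 / 147 = 22.5340

22.5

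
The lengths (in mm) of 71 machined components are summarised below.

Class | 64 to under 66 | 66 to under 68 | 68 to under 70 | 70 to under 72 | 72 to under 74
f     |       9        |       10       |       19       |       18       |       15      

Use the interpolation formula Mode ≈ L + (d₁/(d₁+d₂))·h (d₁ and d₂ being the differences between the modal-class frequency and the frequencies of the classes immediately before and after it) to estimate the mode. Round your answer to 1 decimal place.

Modal class: 68 to under 70 (highest frequency 19).
d₁ = 19 − 10 = 9, d₂ = 19 − 18 = 1
Mode ≈ 68 + (9/(9+1)) × 2 = 68 + 1.8000 = 69.8000

69.8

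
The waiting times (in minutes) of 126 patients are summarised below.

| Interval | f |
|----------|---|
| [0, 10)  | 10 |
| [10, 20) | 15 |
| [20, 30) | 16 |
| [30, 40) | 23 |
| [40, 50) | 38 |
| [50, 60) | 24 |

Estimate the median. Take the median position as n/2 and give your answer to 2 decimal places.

Cumulative frequencies: 10, 25, 41, 64, 102, 126
n = 126; position = n/2 = 63.
This falls in the class [30, 40): L = 30, F = 41, f = 23, h = 10.
Median ≈ 30 + ((63 − 41) / 23) × 10 = 39.5652

39.57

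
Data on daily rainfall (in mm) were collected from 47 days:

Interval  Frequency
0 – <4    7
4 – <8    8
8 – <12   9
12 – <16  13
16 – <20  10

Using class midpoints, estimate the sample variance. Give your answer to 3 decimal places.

Midpoints: 2, 6, 10, 14, 18
n = 47, Σfm = 514, mean = 10.9362
Σfm² = 7004
Σf(m − x̄)² = Σfm² − (Σfm)²/n = 7004 − 514²/47 = 1382.8085
Sample variance = 1382.8085 / 46 = 30.0611

30.061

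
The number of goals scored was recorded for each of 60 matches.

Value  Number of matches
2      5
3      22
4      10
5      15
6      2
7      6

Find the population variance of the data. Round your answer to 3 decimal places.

1.976

Values: 2, 3, 4, 5, 6, 7
n = 60, Σfx = 245, mean = 4.0833
Σfx² = 1119
Σf(x − x̄)² = Σfx² − (Σfx)²/n = 1119 − 245²/60 = 118.5833
Population variance = 118.5833 / 60 = 1.9764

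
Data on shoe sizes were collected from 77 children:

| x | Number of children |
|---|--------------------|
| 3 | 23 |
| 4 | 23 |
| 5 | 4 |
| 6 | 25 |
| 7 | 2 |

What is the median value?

Cumulative frequencies: 23, 46, 50, 75, 77
n = 77, so the median is the value in position (n+1)/2 = 39.
Position 39 falls at value 4.

4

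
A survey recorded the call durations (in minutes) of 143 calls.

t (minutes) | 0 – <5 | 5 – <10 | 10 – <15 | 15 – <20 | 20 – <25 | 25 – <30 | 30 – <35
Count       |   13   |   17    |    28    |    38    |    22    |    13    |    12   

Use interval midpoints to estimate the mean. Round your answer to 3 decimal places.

16.906

Midpoints: 2.5, 7.5, 12.5, 17.5, 22.5, 27.5, 32.5
Σfm = 13×2.5 + 17×7.5 + 28×12.5 + 38×17.5 + 22×22.5 + 13×27.5 + 12×32.5 = 2417.5
n = Σf = 143
Mean = 2417.5 / 143 = 16.9056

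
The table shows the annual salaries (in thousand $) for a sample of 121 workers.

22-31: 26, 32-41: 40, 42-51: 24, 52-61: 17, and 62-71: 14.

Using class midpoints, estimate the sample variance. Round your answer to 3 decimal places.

Midpoints: 26.5, 36.5, 46.5, 56.5, 66.5
n = 121, Σfm = 5156.5, mean = 42.6157
Σfm² = 239622.25
Σf(m − x̄)² = Σfm² − (Σfm)²/n = 239622.25 − 5156.5²/121 = 19874.3802
Sample variance = 19874.3802 / 120 = 165.6198

165.620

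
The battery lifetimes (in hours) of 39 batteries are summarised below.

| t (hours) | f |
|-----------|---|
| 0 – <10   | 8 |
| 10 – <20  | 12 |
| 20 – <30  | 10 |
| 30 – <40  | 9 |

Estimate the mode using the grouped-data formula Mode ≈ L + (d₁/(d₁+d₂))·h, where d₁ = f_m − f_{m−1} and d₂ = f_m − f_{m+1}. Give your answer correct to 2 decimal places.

16.67

Modal class: 10 – <20 (highest frequency 12).
d₁ = 12 − 8 = 4, d₂ = 12 − 10 = 2
Mode ≈ 10 + (4/(4+2)) × 10 = 10 + 6.6667 = 16.6667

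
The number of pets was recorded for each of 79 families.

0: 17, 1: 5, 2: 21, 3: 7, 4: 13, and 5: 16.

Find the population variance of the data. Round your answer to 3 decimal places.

3.211

Values: 0, 1, 2, 3, 4, 5
n = 79, Σfx = 200, mean = 2.5316
Σfx² = 760
Σf(x − x̄)² = Σfx² − (Σfx)²/n = 760 − 200²/79 = 253.6709
Population variance = 253.6709 / 79 = 3.2110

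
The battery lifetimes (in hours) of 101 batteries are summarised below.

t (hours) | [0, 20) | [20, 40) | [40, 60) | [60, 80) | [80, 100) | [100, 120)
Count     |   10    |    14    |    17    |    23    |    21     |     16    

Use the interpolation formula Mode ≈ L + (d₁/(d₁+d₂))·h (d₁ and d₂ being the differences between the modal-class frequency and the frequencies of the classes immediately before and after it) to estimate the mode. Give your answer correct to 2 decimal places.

75.00

Modal class: [60, 80) (highest frequency 23).
d₁ = 23 − 17 = 6, d₂ = 23 − 21 = 2
Mode ≈ 60 + (6/(6+2)) × 20 = 60 + 15.0000 = 75.0000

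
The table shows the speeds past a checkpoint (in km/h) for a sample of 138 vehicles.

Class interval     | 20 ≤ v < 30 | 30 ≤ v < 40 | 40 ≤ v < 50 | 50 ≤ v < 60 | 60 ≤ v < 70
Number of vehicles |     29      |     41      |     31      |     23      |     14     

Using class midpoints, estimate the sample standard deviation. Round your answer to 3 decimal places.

Midpoints: 25, 35, 45, 55, 65
n = 138, Σfm = 5730, mean = 41.5217
Σfm² = 259850
Σf(m − x̄)² = Σfm² − (Σfm)²/n = 259850 − 5730²/138 = 21930.4348
Sample variance = 21930.4348 / 137 = 160.0762
Standard deviation = √160.0762 = 12.6521

12.652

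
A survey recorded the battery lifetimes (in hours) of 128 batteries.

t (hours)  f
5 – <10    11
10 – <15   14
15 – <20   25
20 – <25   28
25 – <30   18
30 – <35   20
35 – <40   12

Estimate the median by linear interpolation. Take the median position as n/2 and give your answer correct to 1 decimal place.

Cumulative frequencies: 11, 25, 50, 78, 96, 116, 128
n = 128; position = n/2 = 64.
This falls in the class 20 – <25: L = 20, F = 50, f = 28, h = 5.
Median ≈ 20 + ((64 − 50) / 28) × 5 = 22.5000

22.5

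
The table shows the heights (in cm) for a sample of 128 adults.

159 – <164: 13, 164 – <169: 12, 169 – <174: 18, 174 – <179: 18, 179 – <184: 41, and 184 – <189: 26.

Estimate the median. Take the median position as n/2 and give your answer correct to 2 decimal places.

179.37

Cumulative frequencies: 13, 25, 43, 61, 102, 128
n = 128; position = n/2 = 64.
This falls in the class 179 – <184: L = 179, F = 61, f = 41, h = 5.
Median ≈ 179 + ((64 − 61) / 41) × 5 = 179.3659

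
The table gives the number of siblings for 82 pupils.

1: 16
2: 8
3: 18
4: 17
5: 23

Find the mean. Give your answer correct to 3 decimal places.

Values: 1, 2, 3, 4, 5
Σfx = 16×1 + 8×2 + 18×3 + 17×4 + 23×5 = 269
n = Σf = 82
Mean = 269 / 82 = 3.2805

3.280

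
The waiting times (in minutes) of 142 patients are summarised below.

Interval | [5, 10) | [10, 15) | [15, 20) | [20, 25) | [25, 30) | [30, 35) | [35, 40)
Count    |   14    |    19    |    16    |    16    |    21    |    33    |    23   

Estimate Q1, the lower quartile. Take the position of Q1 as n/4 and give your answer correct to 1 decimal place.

Cumulative frequencies: 14, 33, 49, 65, 86, 119, 142
n = 142; position = n/4 = 35.5.
This falls in the class [15, 20): L = 15, F = 33, f = 16, h = 5.
Lower quartile ≈ 15 + ((35.5 − 33) / 16) × 5 = 15.7812

15.8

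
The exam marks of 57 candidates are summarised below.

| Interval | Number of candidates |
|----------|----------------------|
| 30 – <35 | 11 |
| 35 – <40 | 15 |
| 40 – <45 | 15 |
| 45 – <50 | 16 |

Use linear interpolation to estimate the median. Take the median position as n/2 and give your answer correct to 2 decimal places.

40.83

Cumulative frequencies: 11, 26, 41, 57
n = 57; position = n/2 = 28.5.
This falls in the class 40 – <45: L = 40, F = 26, f = 15, h = 5.
Median ≈ 40 + ((28.5 − 26) / 15) × 5 = 40.8333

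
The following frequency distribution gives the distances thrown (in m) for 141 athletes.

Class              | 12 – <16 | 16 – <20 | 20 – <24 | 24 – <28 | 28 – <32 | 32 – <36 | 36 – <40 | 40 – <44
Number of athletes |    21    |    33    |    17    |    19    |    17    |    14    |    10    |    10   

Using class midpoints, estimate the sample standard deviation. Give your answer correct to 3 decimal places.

8.647

Midpoints: 14, 18, 22, 26, 30, 34, 38, 42
n = 141, Σfm = 3542, mean = 25.1206
Σfm² = 99444
Σf(m − x̄)² = Σfm² − (Σfm)²/n = 99444 − 3542²/141 = 10466.9504
Sample variance = 10466.9504 / 140 = 74.7639
Standard deviation = √74.7639 = 8.6466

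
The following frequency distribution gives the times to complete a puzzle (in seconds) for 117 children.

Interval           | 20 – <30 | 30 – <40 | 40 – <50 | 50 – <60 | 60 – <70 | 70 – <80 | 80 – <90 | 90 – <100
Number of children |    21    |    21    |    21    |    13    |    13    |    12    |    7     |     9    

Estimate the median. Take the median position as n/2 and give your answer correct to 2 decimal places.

Cumulative frequencies: 21, 42, 63, 76, 89, 101, 108, 117
n = 117; position = n/2 = 58.5.
This falls in the class 40 – <50: L = 40, F = 42, f = 21, h = 10.
Median ≈ 40 + ((58.5 − 42) / 21) × 10 = 47.8571

47.86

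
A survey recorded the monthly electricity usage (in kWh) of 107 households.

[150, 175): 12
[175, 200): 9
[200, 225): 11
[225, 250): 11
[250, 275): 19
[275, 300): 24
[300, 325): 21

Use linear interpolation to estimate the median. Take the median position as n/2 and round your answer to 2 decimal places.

Cumulative frequencies: 12, 21, 32, 43, 62, 86, 107
n = 107; position = n/2 = 53.5.
This falls in the class [250, 275): L = 250, F = 43, f = 19, h = 25.
Median ≈ 250 + ((53.5 − 43) / 19) × 25 = 263.8158

263.82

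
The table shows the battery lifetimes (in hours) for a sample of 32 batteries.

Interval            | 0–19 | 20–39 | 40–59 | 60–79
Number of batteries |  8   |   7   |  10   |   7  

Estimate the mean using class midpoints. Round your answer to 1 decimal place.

Midpoints: 9.5, 29.5, 49.5, 69.5
Σfm = 8×9.5 + 7×29.5 + 10×49.5 + 7×69.5 = 1264
n = Σf = 32
Mean = 1264 / 32 = 39.5000

39.5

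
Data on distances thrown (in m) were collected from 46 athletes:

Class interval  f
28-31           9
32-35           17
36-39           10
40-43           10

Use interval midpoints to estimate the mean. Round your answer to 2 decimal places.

Midpoints: 29.5, 33.5, 37.5, 41.5
Σfm = 9×29.5 + 17×33.5 + 10×37.5 + 10×41.5 = 1625
n = Σf = 46
Mean = 1625 / 46 = 35.3261

35.33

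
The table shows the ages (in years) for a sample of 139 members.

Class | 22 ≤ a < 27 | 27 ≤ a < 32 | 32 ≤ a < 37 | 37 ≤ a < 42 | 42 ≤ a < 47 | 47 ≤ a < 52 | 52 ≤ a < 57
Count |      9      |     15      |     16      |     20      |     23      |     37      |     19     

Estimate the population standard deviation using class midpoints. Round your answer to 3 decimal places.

Midpoints: 24.5, 29.5, 34.5, 39.5, 44.5, 49.5, 54.5
n = 139, Σfm = 5895.5, mean = 42.4137
Σfm² = 261344.75
Σf(m − x̄)² = Σfm² − (Σfm)²/n = 261344.75 − 5895.5²/139 = 11294.9640
Population variance = 11294.9640 / 139 = 81.2587
Standard deviation = √81.2587 = 9.0144

9.014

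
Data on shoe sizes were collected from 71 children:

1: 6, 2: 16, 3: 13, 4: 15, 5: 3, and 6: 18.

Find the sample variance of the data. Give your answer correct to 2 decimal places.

2.83

Values: 1, 2, 3, 4, 5, 6
n = 71, Σfx = 260, mean = 3.6620
Σfx² = 1150
Σf(x − x̄)² = Σfx² − (Σfx)²/n = 1150 − 260²/71 = 197.8873
Sample variance = 197.8873 / 70 = 2.8270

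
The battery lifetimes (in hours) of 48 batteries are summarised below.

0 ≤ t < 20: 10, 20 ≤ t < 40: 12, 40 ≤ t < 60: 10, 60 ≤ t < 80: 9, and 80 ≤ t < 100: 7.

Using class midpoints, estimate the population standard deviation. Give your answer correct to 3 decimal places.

26.974

Midpoints: 10, 30, 50, 70, 90
n = 48, Σfm = 2220, mean = 46.2500
Σfm² = 137600
Σf(m − x̄)² = Σfm² − (Σfm)²/n = 137600 − 2220²/48 = 34925.0000
Population variance = 34925.0000 / 48 = 727.6042
Standard deviation = √727.6042 = 26.9741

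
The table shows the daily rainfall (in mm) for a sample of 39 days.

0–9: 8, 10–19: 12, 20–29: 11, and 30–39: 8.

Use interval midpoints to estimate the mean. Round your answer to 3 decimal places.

Midpoints: 4.5, 14.5, 24.5, 34.5
Σfm = 8×4.5 + 12×14.5 + 11×24.5 + 8×34.5 = 755.5
n = Σf = 39
Mean = 755.5 / 39 = 19.3718

19.372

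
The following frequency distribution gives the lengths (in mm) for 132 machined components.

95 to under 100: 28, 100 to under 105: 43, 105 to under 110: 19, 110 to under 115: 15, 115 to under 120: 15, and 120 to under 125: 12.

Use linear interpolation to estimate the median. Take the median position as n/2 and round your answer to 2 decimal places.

Cumulative frequencies: 28, 71, 90, 105, 120, 132
n = 132; position = n/2 = 66.
This falls in the class 100 to under 105: L = 100, F = 28, f = 43, h = 5.
Median ≈ 100 + ((66 − 28) / 43) × 5 = 104.4186

104.42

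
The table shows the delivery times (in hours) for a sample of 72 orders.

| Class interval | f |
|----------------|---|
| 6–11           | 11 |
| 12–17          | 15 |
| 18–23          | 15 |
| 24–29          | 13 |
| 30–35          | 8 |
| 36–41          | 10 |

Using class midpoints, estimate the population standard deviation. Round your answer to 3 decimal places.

Midpoints: 8.5, 14.5, 20.5, 26.5, 32.5, 38.5
n = 72, Σfm = 1608, mean = 22.3333
Σfm² = 42654
Σf(m − x̄)² = Σfm² − (Σfm)²/n = 42654 − 1608²/72 = 6742.0000
Population variance = 6742.0000 / 72 = 93.6389
Standard deviation = √93.6389 = 9.6767

9.677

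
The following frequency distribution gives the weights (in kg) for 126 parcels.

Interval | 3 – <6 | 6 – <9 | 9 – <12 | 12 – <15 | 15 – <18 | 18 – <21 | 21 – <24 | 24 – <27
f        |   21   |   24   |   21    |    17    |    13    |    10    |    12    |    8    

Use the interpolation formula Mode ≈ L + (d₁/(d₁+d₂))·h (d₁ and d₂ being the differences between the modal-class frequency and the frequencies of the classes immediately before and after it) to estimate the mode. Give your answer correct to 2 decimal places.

Modal class: 6 – <9 (highest frequency 24).
d₁ = 24 − 21 = 3, d₂ = 24 − 21 = 3
Mode ≈ 6 + (3/(3+3)) × 3 = 6 + 1.5000 = 7.5000

7.50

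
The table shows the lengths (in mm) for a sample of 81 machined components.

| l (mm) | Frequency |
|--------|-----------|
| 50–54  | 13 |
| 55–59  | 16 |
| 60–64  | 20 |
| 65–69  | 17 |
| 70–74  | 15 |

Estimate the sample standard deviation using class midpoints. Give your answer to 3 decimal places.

6.724

Midpoints: 52, 57, 62, 67, 72
n = 81, Σfm = 5047, mean = 62.3086
Σfm² = 318089
Σf(m − x̄)² = Σfm² − (Σfm)²/n = 318089 − 5047²/81 = 3617.2840
Sample variance = 3617.2840 / 80 = 45.2160
Standard deviation = √45.2160 = 6.7243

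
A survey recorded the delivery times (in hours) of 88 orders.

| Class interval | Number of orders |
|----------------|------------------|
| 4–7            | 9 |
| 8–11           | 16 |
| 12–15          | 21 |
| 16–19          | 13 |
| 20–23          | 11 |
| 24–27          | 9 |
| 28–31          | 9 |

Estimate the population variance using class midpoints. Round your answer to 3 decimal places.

Midpoints: 5.5, 9.5, 13.5, 17.5, 21.5, 25.5, 29.5
n = 88, Σfm = 1444, mean = 16.4091
Σfm² = 28294
Σf(m − x̄)² = Σfm² − (Σfm)²/n = 28294 − 1444²/88 = 4599.2727
Population variance = 4599.2727 / 88 = 52.2645

52.264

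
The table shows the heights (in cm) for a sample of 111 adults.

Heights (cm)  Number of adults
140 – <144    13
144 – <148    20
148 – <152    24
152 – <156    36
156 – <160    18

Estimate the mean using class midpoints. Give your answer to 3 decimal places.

150.937

Midpoints: 142, 146, 150, 154, 158
Σfm = 13×142 + 20×146 + 24×150 + 36×154 + 18×158 = 16754
n = Σf = 111
Mean = 16754 / 111 = 150.9369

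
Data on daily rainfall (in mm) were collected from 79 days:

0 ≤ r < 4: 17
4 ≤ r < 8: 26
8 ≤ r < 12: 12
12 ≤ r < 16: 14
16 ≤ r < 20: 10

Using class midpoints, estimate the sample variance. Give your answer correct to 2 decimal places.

Midpoints: 2, 6, 10, 14, 18
n = 79, Σfm = 686, mean = 8.6835
Σfm² = 8188
Σf(m − x̄)² = Σfm² − (Σfm)²/n = 8188 − 686²/79 = 2231.0886
Sample variance = 2231.0886 / 78 = 28.6037

28.60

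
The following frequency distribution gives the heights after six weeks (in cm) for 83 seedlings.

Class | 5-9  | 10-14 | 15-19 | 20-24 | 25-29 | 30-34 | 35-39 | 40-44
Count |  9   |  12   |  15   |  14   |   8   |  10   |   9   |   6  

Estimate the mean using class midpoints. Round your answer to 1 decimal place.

22.8

Midpoints: 7, 12, 17, 22, 27, 32, 37, 42
Σfm = 9×7 + 12×12 + 15×17 + 14×22 + 8×27 + 10×32 + 9×37 + 6×42 = 1891
n = Σf = 83
Mean = 1891 / 83 = 22.7831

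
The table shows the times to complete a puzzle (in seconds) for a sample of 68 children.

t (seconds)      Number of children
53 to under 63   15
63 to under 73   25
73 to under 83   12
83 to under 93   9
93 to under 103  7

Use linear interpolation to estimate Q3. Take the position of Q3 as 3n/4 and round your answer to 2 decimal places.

82.17

Cumulative frequencies: 15, 40, 52, 61, 68
n = 68; position = 3n/4 = 51.
This falls in the class 73 to under 83: L = 73, F = 40, f = 12, h = 10.
Upper quartile ≈ 73 + ((51 − 40) / 12) × 10 = 82.1667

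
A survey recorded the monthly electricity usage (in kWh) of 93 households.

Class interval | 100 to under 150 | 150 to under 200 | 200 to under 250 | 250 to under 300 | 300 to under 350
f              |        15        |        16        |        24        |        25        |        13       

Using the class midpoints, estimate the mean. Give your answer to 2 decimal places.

Midpoints: 125, 175, 225, 275, 325
Σfm = 15×125 + 16×175 + 24×225 + 25×275 + 13×325 = 21175
n = Σf = 93
Mean = 21175 / 93 = 227.6882

227.69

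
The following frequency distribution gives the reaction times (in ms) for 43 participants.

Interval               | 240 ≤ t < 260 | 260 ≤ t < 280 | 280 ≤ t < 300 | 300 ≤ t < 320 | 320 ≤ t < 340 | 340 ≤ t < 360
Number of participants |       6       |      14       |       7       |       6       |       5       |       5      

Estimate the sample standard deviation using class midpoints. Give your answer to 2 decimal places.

32.13

Midpoints: 250, 270, 290, 310, 330, 350
n = 43, Σfm = 12570, mean = 292.3256
Σfm² = 3717900
Σf(m − x̄)² = Σfm² − (Σfm)²/n = 3717900 − 12570²/43 = 43367.4419
Sample variance = 43367.4419 / 42 = 1032.5581
Standard deviation = √1032.5581 = 32.1334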